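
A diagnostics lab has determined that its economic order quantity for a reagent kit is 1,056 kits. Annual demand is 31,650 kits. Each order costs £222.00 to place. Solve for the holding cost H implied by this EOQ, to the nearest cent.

H ≈ £12.60

Squaring Q* = √(2DS/H) gives Q*² = 2DS/H.
From Q* = √(2DS/H): H = 2DS / Q*² = 2 × 31,650 × 222 / 1,056² = 12.6017.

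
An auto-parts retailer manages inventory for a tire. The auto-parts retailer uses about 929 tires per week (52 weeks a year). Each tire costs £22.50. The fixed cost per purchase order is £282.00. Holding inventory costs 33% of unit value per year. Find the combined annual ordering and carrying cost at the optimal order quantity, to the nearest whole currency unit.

Annual demand D = 929 × 52 = 48,308.
Holding cost H = 0.33 × £22.50 = £7.4250 per unit per year.
Q* = √(2DS/H) = √(2 × 48,308 × 282 / 7.425) ≈ 1915.58.
At the optimum the two cost components are equal, so total cost = 2·(Q*/2)H = Q*·H.
Minimum total = √(2DSH) = √(2 × 48,308 × 282 × 7.425) ≈ 14223.200.

TC* ≈ £14,223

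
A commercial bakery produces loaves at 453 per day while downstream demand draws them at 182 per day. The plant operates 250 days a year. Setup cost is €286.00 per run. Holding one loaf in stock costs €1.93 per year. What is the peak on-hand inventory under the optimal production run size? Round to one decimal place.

Annual demand D = 182 × 250 = 45,500.
Production build-up factor (1 − d/p) = 1 − 182/453 = 0.5982.
Q* = √(2DS / (H(1 − d/p))) = √(2 × 45,500 × 286 / (1.93 × 0.5982)).
= √(26,026,000 / 1.1546) ≈ 4747.768.
Maximum inventory = Q*(1 − d/p) = 4747.768 × 0.5982 ≈ 2840.276.

I_max ≈ 2,840.3 loaves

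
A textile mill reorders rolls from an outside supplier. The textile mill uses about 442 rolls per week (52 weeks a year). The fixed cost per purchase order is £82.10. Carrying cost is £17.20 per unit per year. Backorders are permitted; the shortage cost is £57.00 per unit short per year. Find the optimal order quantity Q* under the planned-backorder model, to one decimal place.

Q* ≈ 534.4 rolls

Annual demand D = 442 × 52 = 22,984.
With planned backorders, Q* = √(2DS/H) · √((H+B)/B).
√(2DS/H) = √(2 × 22,984 × 82.1 / 17.2) = 468.420.
√((H+B)/B) = √((17.2+57)/57) = 1.1409.
Q* ≈ 534.441.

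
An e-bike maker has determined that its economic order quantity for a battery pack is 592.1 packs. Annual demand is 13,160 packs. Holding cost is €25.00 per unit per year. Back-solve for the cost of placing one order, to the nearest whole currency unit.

Invert the EOQ relation Q*² = 2DS/H.
From Q* = √(2DS/H): S = Q*²H / (2D) = 592.1² × 25 / (2 × 13,160) = 333.0000.

S ≈ €333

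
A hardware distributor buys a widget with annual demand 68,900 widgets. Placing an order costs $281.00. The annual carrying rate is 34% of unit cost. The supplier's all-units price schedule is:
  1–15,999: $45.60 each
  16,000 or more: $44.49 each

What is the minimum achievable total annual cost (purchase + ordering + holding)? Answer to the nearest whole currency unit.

Holding cost per unit per year at price C is H = 0.34·C.
For each price level, check whether its EOQ is feasible; otherwise the best quantity at that price is the breakpoint.
EOQ at $45.60 = 1580.4 (feasible in tier 1): TC = 68,900×$45.60 + (68,900/1580.4)×281 + (1580.4/2)×0.34×$45.60 = $3,166,341.89.
EOQ at $44.49 = 1600.0 < 16000, so use break Q=16000: TC = 68,900×$44.49 + (68,900/16000.0)×281 + (16000.0/2)×0.34×$44.49 = $3,187,583.86.
Lowest total cost among the candidates is at Q = 1580.4.

TC* ≈ $3,166,342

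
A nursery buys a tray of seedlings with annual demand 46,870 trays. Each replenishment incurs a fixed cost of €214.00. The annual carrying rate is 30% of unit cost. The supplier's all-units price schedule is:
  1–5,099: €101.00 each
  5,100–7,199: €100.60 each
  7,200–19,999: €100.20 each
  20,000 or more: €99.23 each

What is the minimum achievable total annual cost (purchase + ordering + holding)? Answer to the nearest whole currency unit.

Holding cost per unit per year at price C is H = 0.30·C.
For each price level, check whether its EOQ is feasible; otherwise the best quantity at that price is the breakpoint.
EOQ at €101.00 = 813.7 (feasible in tier 1): TC = 46,870×€101.00 + (46,870/813.7)×214 + (813.7/2)×0.30×€101.00 = €4,758,524.19.
EOQ at €100.60 = 815.3 < 5100, so use break Q=5100: TC = 46,870×€100.60 + (46,870/5100.0)×214 + (5100.0/2)×0.30×€100.60 = €4,794,047.70.
EOQ at €100.20 = 816.9 < 7200, so use break Q=7200: TC = 46,870×€100.20 + (46,870/7200.0)×214 + (7200.0/2)×0.30×€100.20 = €4,805,983.08.
EOQ at €99.23 = 820.9 < 20000, so use break Q=20000: TC = 46,870×€99.23 + (46,870/20000.0)×214 + (20000.0/2)×0.30×€99.23 = €4,949,101.61.
Lowest total cost among the candidates is at Q = 813.7.

TC* ≈ €4,758,524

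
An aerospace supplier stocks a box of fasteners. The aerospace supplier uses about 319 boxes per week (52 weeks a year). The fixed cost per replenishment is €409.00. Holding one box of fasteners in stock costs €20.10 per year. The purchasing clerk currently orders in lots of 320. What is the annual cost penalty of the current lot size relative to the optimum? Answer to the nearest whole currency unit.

Annual demand D = 319 × 52 = 16,588.
EOQ = √(2DS/H) = √(2 × 16,588 × 409 / 20.1) ≈ 821.63.
Cost at Q* = (D/Q*)S + (Q*/2)H = √(2DSH) ≈ €16,514.74.
Cost at Q = 320: (16,588/320)×409 + (320/2)×20.1 = €21,201.54 + €3,216.00 = €24,417.54.
Excess = €24,417.54 − €16,514.74 = €7,902.80.

Extra cost ≈ €7,903 per year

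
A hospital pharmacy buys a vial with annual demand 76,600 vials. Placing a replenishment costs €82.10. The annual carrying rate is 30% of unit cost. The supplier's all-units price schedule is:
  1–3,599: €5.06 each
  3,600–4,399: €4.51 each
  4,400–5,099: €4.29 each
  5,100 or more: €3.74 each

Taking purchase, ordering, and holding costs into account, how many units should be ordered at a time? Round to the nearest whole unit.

Holding cost per unit per year at price C is H = 0.30·C.
Evaluate total cost at each tier's feasible EOQ or, if the EOQ is below the tier, at the tier's minimum quantity.
EOQ at €5.06 = 2878.5 (feasible in tier 1): TC = 76,600×€5.06 + (76,600/2878.5)×82.1 + (2878.5/2)×0.30×€5.06 = €391,965.55.
EOQ at €4.51 = 3049.0 < 3600, so use break Q=3600: TC = 76,600×€4.51 + (76,600/3600.0)×82.1 + (3600.0/2)×0.30×€4.51 = €349,648.31.
EOQ at €4.29 = 3126.2 < 4400, so use break Q=4400: TC = 76,600×€4.29 + (76,600/4400.0)×82.1 + (4400.0/2)×0.30×€4.29 = €332,874.69.
EOQ at €3.74 = 3348.1 < 5100, so use break Q=5100: TC = 76,600×€3.74 + (76,600/5100.0)×82.1 + (5100.0/2)×0.30×€3.74 = €290,578.21.
Lowest total cost is €290,578.21 at Q = 5100.0.

Q* ≈ 5,100 vials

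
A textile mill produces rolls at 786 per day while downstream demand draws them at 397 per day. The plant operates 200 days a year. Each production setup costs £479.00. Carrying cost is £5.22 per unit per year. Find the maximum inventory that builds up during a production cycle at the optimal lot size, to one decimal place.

I_max ≈ 2,685.5 rolls

Annual demand D = 397 × 200 = 79,400.
Production build-up factor (1 − d/p) = 1 − 397/786 = 0.4949.
Q* = √(2DS / (H(1 − d/p))) = √(2 × 79,400 × 479 / (5.22 × 0.4949)).
= √(76,065,200 / 2.5834) ≈ 5426.180.
Maximum inventory = Q*(1 − d/p) = 5426.180 × 0.4949 ≈ 2685.476.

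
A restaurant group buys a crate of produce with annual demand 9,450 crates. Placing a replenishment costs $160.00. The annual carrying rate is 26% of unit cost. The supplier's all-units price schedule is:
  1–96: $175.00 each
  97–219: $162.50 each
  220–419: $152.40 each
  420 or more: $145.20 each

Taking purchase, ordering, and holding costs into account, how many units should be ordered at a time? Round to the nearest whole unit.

Holding cost per unit per year at price C is H = 0.26·C.
For each price level, check whether its EOQ is feasible; otherwise the best quantity at that price is the breakpoint.
Tier 1 ($175.00): EOQ = 257.8 exceeds tier's upper bound 96, so this tier is dominated.
Tier 2 ($162.50): EOQ = 267.5 exceeds tier's upper bound 219, so this tier is dominated.
EOQ at $152.40 = 276.3 (feasible in tier 3): TC = 9,450×$152.40 + (9,450/276.3)×160 + (276.3/2)×0.26×$152.40 = $1,451,126.37.
EOQ at $145.20 = 283.0 < 420, so use break Q=420: TC = 9,450×$145.20 + (9,450/420.0)×160 + (420.0/2)×0.26×$145.20 = $1,383,667.92.
Lowest total cost is $1,383,667.92 at Q = 420.0.

Q* ≈ 420 crates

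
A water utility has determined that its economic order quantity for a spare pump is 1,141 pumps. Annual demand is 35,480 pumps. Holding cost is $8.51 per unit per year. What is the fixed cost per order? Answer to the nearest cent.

S ≈ $156.13

Invert the EOQ relation Q*² = 2DS/H.
From Q* = √(2DS/H): S = Q*²H / (2D) = 1,141² × 8.51 / (2 × 35,480) = 156.1303.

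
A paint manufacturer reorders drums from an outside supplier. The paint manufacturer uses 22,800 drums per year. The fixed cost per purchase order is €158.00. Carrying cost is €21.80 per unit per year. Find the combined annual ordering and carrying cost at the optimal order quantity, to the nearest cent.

TC* ≈ €12,532.54

Q* = √(2DS/H) = √(2 × 22,800 × 158 / 21.8) ≈ 574.89.
At the optimum the two cost components are equal, so total cost = 2·(Q*/2)H = Q*·H.
Minimum total = √(2DSH) = √(2 × 22,800 × 158 × 21.8) ≈ 12532.543.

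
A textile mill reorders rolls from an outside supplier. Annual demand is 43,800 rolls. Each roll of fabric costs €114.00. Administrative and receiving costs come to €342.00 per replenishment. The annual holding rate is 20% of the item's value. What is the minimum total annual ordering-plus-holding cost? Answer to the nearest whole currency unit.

TC* ≈ €26,136

Holding cost H = 0.20 × €114.00 = €22.8000 per unit per year.
Q* = √(2DS/H) = √(2 × 43,800 × 342 / 22.8) ≈ 1146.30.
At the optimum the two cost components are equal, so total cost = 2·(Q*/2)H = Q*·H.
Minimum total = √(2DSH) = √(2 × 43,800 × 342 × 22.8) ≈ 26135.603.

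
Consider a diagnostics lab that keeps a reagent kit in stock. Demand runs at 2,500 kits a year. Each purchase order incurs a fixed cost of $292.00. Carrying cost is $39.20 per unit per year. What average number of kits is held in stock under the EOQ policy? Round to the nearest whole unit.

Average inventory ≈ 96 kits

EOQ = √(2DS/H) = √(2 × 2,500 × 292 / 39.2) ≈ 192.99.
Average inventory = Q*/2 ≈ 192.99 / 2 = 96.495.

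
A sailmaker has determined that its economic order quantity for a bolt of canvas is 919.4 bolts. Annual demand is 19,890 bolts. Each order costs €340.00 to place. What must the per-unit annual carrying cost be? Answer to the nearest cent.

The basic EOQ model gives Q* = √(2DS/H); rearrange for the unknown.
From Q* = √(2DS/H): H = 2DS / Q*² = 2 × 19,890 × 340 / 919.4² = 16.0005.

H ≈ €16.00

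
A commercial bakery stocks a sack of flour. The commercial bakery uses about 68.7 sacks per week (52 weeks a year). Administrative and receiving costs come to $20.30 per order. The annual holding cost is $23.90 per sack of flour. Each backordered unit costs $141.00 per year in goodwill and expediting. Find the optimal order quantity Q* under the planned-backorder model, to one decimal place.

Annual demand D = 68.7 × 52 = 3,572.4.
With planned backorders, Q* = √(2DS/H) · √((H+B)/B).
√(2DS/H) = √(2 × 3,572.4 × 20.3 / 23.9) = 77.901.
√((H+B)/B) = √((23.9+141)/141) = 1.0814.
Q* ≈ 84.245.

Q* ≈ 84.2 sacks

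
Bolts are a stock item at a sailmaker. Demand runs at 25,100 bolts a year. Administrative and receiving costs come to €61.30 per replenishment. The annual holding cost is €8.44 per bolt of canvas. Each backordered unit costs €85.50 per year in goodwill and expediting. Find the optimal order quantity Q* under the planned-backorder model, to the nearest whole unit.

With planned backorders, Q* = √(2DS/H) · √((H+B)/B).
√(2DS/H) = √(2 × 25,100 × 61.3 / 8.44) = 603.825.
√((H+B)/B) = √((8.44+85.5)/85.5) = 1.0482.
Q* ≈ 632.926.

Q* ≈ 633 bolts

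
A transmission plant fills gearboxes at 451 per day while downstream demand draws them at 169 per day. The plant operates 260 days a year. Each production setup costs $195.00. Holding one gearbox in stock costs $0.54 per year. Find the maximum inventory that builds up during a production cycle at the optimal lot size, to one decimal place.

I_max ≈ 4,454.5 gearboxes

Annual demand D = 169 × 260 = 43,940.
Production build-up factor (1 − d/p) = 1 − 169/451 = 0.6253.
Q* = √(2DS / (H(1 − d/p))) = √(2 × 43,940 × 195 / (0.54 × 0.6253)).
= √(17,136,600 / 0.3376) ≈ 7124.086.
Maximum inventory = Q*(1 − d/p) = 7124.086 × 0.6253 ≈ 4454.528.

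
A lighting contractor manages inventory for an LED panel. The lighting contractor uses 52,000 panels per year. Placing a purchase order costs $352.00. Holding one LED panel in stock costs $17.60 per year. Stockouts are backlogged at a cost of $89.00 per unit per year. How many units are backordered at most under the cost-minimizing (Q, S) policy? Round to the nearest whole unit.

With planned backorders, Q* = √(2DS/H) · √((H+B)/B).
√(2DS/H) = √(2 × 52,000 × 352 / 17.6) = 1442.221.
√((H+B)/B) = √((17.6+89)/89) = 1.0944.
Q* ≈ 1578.393.
S* = Q* · H/(H+B) = 1578.393 × 17.6/106.6 ≈ 260.598.

S* ≈ 261 panels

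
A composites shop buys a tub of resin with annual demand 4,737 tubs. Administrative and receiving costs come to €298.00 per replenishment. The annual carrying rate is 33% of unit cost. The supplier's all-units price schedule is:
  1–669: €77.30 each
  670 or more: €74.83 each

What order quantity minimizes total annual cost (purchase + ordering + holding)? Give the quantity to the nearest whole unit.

Q* ≈ 670 tubs

Holding cost per unit per year at price C is H = 0.33·C.
Evaluate total cost at each tier's feasible EOQ or, if the EOQ is below the tier, at the tier's minimum quantity.
EOQ at €77.30 = 332.7 (feasible in tier 1): TC = 4,737×€77.30 + (4,737/332.7)×298 + (332.7/2)×0.33×€77.30 = €374,656.46.
EOQ at €74.83 = 338.1 < 670, so use break Q=670: TC = 4,737×€74.83 + (4,737/670.0)×298 + (670.0/2)×0.33×€74.83 = €364,849.07.
Lowest total cost is €364,849.07 at Q = 670.0.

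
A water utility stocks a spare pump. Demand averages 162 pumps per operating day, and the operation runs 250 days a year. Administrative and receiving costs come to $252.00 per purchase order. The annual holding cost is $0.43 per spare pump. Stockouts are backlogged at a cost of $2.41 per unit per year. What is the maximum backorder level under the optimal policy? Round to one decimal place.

Annual demand D = 162 × 250 = 40,500.
With planned backorders, Q* = √(2DS/H) · √((H+B)/B).
√(2DS/H) = √(2 × 40,500 × 252 / 0.43) = 6889.831.
√((H+B)/B) = √((0.43+2.41)/2.41) = 1.0856.
Q* ≈ 7479.270.
S* = Q* · H/(H+B) = 7479.270 × 0.43/2.84 ≈ 1132.425.

S* ≈ 1,132.4 pumps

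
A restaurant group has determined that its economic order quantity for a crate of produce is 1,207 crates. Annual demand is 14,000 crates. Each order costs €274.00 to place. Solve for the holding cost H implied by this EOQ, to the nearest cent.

H ≈ €5.27

Squaring Q* = √(2DS/H) gives Q*² = 2DS/H.
From Q* = √(2DS/H): H = 2DS / Q*² = 2 × 14,000 × 274 / 1,207² = 5.2662.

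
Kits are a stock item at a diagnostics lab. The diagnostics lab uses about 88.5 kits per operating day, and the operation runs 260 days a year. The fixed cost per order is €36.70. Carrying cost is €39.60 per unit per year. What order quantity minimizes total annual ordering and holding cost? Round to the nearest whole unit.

Q* ≈ 207 kits

Annual demand D = 88.5 × 260 = 23,010.
EOQ = √(2DS / H) = √(2 × 23,010 × 36.7 / 39.6).
= √(1,688,934 / 39.6) = √42,649.8485 ≈ 206.518.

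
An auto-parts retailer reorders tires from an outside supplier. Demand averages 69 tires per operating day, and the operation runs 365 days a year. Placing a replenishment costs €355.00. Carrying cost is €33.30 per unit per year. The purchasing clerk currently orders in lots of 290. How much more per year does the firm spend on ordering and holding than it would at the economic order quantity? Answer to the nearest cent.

Extra cost ≈ €11,256.59 per year

Annual demand D = 69 × 365 = 25,185.
EOQ = √(2DS/H) = √(2 × 25,185 × 355 / 33.3) ≈ 732.79.
Cost at Q* = (D/Q*)S + (Q*/2)H = √(2DSH) ≈ €24,401.82.
Cost at Q = 290: (25,185/290)×355 + (290/2)×33.3 = €30,829.91 + €4,828.50 = €35,658.41.
Excess = €35,658.41 − €24,401.82 = €11,256.59.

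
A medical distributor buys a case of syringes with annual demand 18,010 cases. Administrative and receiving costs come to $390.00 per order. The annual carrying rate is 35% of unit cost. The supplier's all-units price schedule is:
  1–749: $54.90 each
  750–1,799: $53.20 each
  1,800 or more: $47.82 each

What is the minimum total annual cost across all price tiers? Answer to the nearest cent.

Holding cost per unit per year at price C is H = 0.35·C.
Evaluate total cost at each tier's feasible EOQ or, if the EOQ is below the tier, at the tier's minimum quantity.
Tier 1 ($54.90): EOQ = 855.0 exceeds tier's upper bound 749, so this tier is dominated.
EOQ at $53.20 = 868.6 (feasible in tier 2): TC = 18,010×$53.20 + (18,010/868.6)×390 + (868.6/2)×0.35×$53.20 = $974,305.13.
EOQ at $47.82 = 916.1 < 1800, so use break Q=1800: TC = 18,010×$47.82 + (18,010/1800.0)×390 + (1800.0/2)×0.35×$47.82 = $880,203.67.
Lowest total cost among the candidates is at Q = 1800.0.

TC* ≈ $880,203.67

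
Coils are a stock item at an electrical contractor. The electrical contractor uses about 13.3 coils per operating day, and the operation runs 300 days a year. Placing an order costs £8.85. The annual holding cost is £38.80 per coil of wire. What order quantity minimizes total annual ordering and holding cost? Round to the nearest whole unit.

Q* ≈ 43 coils

Annual demand D = 13.3 × 300 = 3,990.
EOQ = √(2DS / H) = √(2 × 3,990 × 8.85 / 38.8).
= √(70,623 / 38.8) = √1,820.1804 ≈ 42.664.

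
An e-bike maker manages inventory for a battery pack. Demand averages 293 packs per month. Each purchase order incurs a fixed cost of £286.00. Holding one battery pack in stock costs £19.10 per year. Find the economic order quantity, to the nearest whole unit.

Q* ≈ 324 packs

Annual demand D = 293 × 12 = 3,516.
EOQ = √(2DS / H) = √(2 × 3,516 × 286 / 19.1).
= √(2,011,152 / 19.1) = √105,295.9162 ≈ 324.493.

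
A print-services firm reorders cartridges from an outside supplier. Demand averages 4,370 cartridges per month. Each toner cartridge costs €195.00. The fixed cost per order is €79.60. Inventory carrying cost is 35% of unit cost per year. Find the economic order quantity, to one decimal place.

Q* ≈ 349.7 cartridges

Annual demand D = 4,370 × 12 = 52,440.
Holding cost H = 0.35 × €195.00 = €68.2500 per unit per year.
EOQ = √(2DS / H) = √(2 × 52,440 × 79.6 / 68.25).
= √(8,348,448 / 68.25) = √122,321.5824 ≈ 349.745.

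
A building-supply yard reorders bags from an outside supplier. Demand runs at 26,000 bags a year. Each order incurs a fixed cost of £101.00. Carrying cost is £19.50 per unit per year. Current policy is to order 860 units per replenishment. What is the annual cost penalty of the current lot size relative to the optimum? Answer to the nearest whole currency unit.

EOQ = √(2DS/H) = √(2 × 26,000 × 101 / 19.5) ≈ 518.97.
Cost at Q* = (D/Q*)S + (Q*/2)H = √(2DSH) ≈ £10,119.98.
Cost at Q = 860: (26,000/860)×101 + (860/2)×19.5 = £3,053.49 + £8,385.00 = £11,438.49.
Excess = £11,438.49 − £10,119.98 = £1,318.51.

Extra cost ≈ £1,319 per year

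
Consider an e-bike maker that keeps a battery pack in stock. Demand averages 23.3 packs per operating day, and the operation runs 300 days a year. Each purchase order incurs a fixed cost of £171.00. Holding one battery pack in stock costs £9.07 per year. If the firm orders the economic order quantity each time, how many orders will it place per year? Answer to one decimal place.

N ≈ 13.6 orders per year

Annual demand D = 23.3 × 300 = 6,990.
The optimal lot size = √(2DS/H) = √(2 × 6,990 × 171 / 9.07) ≈ 513.39.
Orders per year = D / Q* = 6,990 / 513.39 ≈ 13.615.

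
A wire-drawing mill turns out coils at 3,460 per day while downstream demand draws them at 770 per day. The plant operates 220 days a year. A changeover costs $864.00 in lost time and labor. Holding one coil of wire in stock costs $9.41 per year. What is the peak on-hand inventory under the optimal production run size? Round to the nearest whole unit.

Annual demand D = 770 × 220 = 169,400.
Production build-up factor (1 − d/p) = 1 − 770/3,460 = 0.7775.
Q* = √(2DS / (H(1 − d/p))) = √(2 × 169,400 × 864 / (9.41 × 0.7775)).
= √(292,723,200 / 7.3159) ≈ 6325.512.
Maximum inventory = Q*(1 − d/p) = 6325.512 × 0.7775 ≈ 4917.811.

I_max ≈ 4,918 coils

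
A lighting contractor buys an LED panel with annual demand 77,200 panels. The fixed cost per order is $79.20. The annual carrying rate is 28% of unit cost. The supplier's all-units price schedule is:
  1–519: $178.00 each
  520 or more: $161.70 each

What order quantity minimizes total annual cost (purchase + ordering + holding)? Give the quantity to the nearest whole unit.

Holding cost per unit per year at price C is H = 0.28·C.
Evaluate total cost at each tier's feasible EOQ or, if the EOQ is below the tier, at the tier's minimum quantity.
EOQ at $178.00 = 495.3 (feasible in tier 1): TC = 77,200×$178.00 + (77,200/495.3)×79.2 + (495.3/2)×0.28×$178.00 = $13,766,287.39.
EOQ at $161.70 = 519.7 < 520, so use break Q=520: TC = 77,200×$161.70 + (77,200/520.0)×79.2 + (520.0/2)×0.28×$161.70 = $12,506,769.91.
Lowest total cost is $12,506,769.91 at Q = 520.0.

Q* ≈ 520 panels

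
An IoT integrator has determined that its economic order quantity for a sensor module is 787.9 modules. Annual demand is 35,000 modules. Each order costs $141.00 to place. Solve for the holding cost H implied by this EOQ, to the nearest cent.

H ≈ $15.90

Invert the EOQ relation Q*² = 2DS/H.
From Q* = √(2DS/H): H = 2DS / Q*² = 2 × 35,000 × 141 / 787.9² = 15.8992.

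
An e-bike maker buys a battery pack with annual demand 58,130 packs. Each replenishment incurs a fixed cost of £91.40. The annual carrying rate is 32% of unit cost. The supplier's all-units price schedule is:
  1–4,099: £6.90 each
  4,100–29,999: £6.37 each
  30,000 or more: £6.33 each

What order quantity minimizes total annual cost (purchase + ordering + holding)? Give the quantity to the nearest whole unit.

Holding cost per unit per year at price C is H = 0.32·C.
Candidates are each tier's EOQ (if it falls in that tier) and each price-break quantity.
EOQ at £6.90 = 2193.8 (feasible in tier 1): TC = 58,130×£6.90 + (58,130/2193.8)×91.4 + (2193.8/2)×0.32×£6.90 = £405,940.82.
EOQ at £6.37 = 2283.2 < 4100, so use break Q=4100: TC = 58,130×£6.37 + (58,130/4100.0)×91.4 + (4100.0/2)×0.32×£6.37 = £375,762.69.
EOQ at £6.33 = 2290.4 < 30000, so use break Q=30000: TC = 58,130×£6.33 + (58,130/30000.0)×91.4 + (30000.0/2)×0.32×£6.33 = £398,524.00.
Lowest total cost is £375,762.69 at Q = 4100.0.

Q* ≈ 4,100 packs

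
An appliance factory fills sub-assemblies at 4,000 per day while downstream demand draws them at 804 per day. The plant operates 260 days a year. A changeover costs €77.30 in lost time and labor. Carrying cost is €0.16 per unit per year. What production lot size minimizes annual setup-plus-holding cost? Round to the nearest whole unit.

Q* ≈ 15,900 sub-assemblies

Annual demand D = 804 × 260 = 209,040.
Production build-up factor (1 − d/p) = 1 − 804/4,000 = 0.7990.
Q* = √(2DS / (H(1 − d/p))) = √(2 × 209,040 × 77.3 / (0.16 × 0.7990)).
= √(32,317,584 / 0.1278) ≈ 15899.595.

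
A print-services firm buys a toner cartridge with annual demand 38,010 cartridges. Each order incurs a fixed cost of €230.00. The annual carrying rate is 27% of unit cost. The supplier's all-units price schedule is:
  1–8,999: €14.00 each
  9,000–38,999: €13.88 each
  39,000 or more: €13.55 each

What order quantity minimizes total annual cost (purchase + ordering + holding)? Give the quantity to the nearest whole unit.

Q* ≈ 2,151 cartridges

Holding cost per unit per year at price C is H = 0.27·C.
Candidates are each tier's EOQ (if it falls in that tier) and each price-break quantity.
EOQ at €14.00 = 2150.7 (feasible in tier 1): TC = 38,010×€14.00 + (38,010/2150.7)×230 + (2150.7/2)×0.27×€14.00 = €540,269.69.
EOQ at €13.88 = 2160.0 < 9000, so use break Q=9000: TC = 38,010×€13.88 + (38,010/9000.0)×230 + (9000.0/2)×0.27×€13.88 = €545,414.37.
EOQ at €13.55 = 2186.1 < 39000, so use break Q=39000: TC = 38,010×€13.55 + (38,010/39000.0)×230 + (39000.0/2)×0.27×€13.55 = €586,600.41.
Lowest total cost is €540,269.69 at Q = 2150.7.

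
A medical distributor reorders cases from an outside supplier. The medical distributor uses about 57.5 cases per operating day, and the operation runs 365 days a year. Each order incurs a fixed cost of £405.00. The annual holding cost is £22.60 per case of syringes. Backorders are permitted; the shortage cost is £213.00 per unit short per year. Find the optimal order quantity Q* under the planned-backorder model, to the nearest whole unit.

Q* ≈ 912 cases

Annual demand D = 57.5 × 365 = 20,987.5.
With planned backorders, Q* = √(2DS/H) · √((H+B)/B).
√(2DS/H) = √(2 × 20,987.5 × 405 / 22.6) = 867.299.
√((H+B)/B) = √((22.6+213)/213) = 1.0517.
Q* ≈ 912.150.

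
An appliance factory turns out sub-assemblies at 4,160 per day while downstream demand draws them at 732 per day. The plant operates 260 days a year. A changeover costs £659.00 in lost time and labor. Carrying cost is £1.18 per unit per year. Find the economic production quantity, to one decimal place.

Annual demand D = 732 × 260 = 190,320.
Production build-up factor (1 − d/p) = 1 − 732/4,160 = 0.8240.
Q* = √(2DS / (H(1 − d/p))) = √(2 × 190,320 × 659 / (1.18 × 0.8240)).
= √(250,841,760 / 0.9724) ≈ 16061.466.

Q* ≈ 16,061.5 sub-assemblies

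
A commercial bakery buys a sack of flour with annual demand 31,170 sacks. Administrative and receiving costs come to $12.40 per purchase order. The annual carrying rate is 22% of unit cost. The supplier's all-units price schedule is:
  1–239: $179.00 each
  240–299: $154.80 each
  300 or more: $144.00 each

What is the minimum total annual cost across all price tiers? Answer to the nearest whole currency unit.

TC* ≈ $4,494,520

Holding cost per unit per year at price C is H = 0.22·C.
Evaluate total cost at each tier's feasible EOQ or, if the EOQ is below the tier, at the tier's minimum quantity.
EOQ at $179.00 = 140.1 (feasible in tier 1): TC = 31,170×$179.00 + (31,170/140.1)×12.4 + (140.1/2)×0.22×$179.00 = $5,584,947.37.
EOQ at $154.80 = 150.7 < 240, so use break Q=240: TC = 31,170×$154.80 + (31,170/240.0)×12.4 + (240.0/2)×0.22×$154.80 = $4,830,813.17.
EOQ at $144.00 = 156.2 < 300, so use break Q=300: TC = 31,170×$144.00 + (31,170/300.0)×12.4 + (300.0/2)×0.22×$144.00 = $4,494,520.36.
Lowest total cost among the candidates is at Q = 300.0.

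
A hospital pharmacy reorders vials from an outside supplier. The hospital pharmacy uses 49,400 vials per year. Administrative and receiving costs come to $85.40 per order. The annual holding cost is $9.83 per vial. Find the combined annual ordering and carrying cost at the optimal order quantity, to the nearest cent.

TC* ≈ $9,107.19

Q* = √(2DS/H) = √(2 × 49,400 × 85.4 / 9.83) ≈ 926.47.
At the optimum the two cost components are equal, so total cost = 2·(Q*/2)H = Q*·H.
Minimum total = √(2DSH) = √(2 × 49,400 × 85.4 × 9.83) ≈ 9107.185.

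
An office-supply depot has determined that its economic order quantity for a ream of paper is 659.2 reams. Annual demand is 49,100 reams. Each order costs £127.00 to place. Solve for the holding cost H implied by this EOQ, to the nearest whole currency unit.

Squaring Q* = √(2DS/H) gives Q*² = 2DS/H.
From Q* = √(2DS/H): H = 2DS / Q*² = 2 × 49,100 × 127 / 659.2² = 28.6999.

H ≈ £29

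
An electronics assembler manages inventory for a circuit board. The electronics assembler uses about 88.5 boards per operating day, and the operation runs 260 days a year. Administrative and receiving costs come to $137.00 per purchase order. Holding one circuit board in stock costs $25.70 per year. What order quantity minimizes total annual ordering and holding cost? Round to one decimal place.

Q* ≈ 495.3 boards

Annual demand D = 88.5 × 260 = 23,010.
EOQ = √(2DS / H) = √(2 × 23,010 × 137 / 25.7).
= √(6,304,740 / 25.7) = √245,320.6226 ≈ 495.299.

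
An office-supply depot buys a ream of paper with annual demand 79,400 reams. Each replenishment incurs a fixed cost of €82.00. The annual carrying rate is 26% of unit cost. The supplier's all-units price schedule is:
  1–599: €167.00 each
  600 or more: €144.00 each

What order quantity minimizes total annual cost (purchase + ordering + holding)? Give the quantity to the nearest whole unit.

Holding cost per unit per year at price C is H = 0.26·C.
Candidates are each tier's EOQ (if it falls in that tier) and each price-break quantity.
EOQ at €167.00 = 547.6 (feasible in tier 1): TC = 79,400×€167.00 + (79,400/547.6)×82 + (547.6/2)×0.26×€167.00 = €13,283,578.10.
EOQ at €144.00 = 589.7 < 600, so use break Q=600: TC = 79,400×€144.00 + (79,400/600.0)×82 + (600.0/2)×0.26×€144.00 = €11,455,683.33.
Lowest total cost is €11,455,683.33 at Q = 600.0.

Q* ≈ 600 reams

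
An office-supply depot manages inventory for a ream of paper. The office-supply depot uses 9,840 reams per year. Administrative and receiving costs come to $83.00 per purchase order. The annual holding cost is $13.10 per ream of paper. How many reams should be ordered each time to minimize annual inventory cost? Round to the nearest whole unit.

EOQ = √(2DS / H) = √(2 × 9,840 × 83 / 13.1).
= √(1,633,440 / 13.1) = √124,690.0763 ≈ 353.115.

Q* ≈ 353 reams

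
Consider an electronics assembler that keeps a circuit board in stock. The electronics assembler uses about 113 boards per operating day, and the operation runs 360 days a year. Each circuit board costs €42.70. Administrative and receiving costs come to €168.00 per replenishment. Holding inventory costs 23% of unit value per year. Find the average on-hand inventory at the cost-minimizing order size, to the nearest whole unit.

Annual demand D = 113 × 360 = 40,680.
Holding cost H = 0.23 × €42.70 = €9.8210 per unit per year.
The optimal lot size = √(2DS/H) = √(2 × 40,680 × 168 / 9.821) ≈ 1179.73.
Average inventory = Q*/2 ≈ 1179.73 / 2 = 589.864.

Average inventory ≈ 590 boards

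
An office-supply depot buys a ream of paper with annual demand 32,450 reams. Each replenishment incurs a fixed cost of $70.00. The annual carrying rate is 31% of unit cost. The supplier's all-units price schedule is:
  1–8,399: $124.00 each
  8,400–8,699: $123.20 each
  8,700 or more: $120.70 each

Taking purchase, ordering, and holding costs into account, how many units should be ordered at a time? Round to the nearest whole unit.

Holding cost per unit per year at price C is H = 0.31·C.
Evaluate total cost at each tier's feasible EOQ or, if the EOQ is below the tier, at the tier's minimum quantity.
EOQ at $124.00 = 343.8 (feasible in tier 1): TC = 32,450×$124.00 + (32,450/343.8)×70 + (343.8/2)×0.31×$124.00 = $4,037,014.87.
EOQ at $123.20 = 344.9 < 8400, so use break Q=8400: TC = 32,450×$123.20 + (32,450/8400.0)×70 + (8400.0/2)×0.31×$123.20 = $4,158,516.82.
EOQ at $120.70 = 348.4 < 8700, so use break Q=8700: TC = 32,450×$120.70 + (32,450/8700.0)×70 + (8700.0/2)×0.31×$120.70 = $4,079,740.04.
Lowest total cost is $4,037,014.87 at Q = 343.8.

Q* ≈ 344 reams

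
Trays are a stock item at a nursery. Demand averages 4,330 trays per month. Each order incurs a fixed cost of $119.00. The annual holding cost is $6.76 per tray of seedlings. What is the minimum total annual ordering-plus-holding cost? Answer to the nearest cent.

Annual demand D = 4,330 × 12 = 51,960.
The optimal lot size = √(2DS/H) = √(2 × 51,960 × 119 / 6.76) ≈ 1352.54.
At Q*, ordering cost (D/Q*)S equals holding cost (Q*/2)H, each = √(DSH/2).
Minimum total = √(2DSH) = √(2 × 51,960 × 119 × 6.76) ≈ 9143.162.

TC* ≈ $9,143.16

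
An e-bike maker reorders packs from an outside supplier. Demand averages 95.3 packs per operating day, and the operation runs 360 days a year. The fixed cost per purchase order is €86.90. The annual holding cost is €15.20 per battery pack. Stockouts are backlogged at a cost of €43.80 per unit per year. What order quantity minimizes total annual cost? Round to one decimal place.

Annual demand D = 95.3 × 360 = 34,308.
With planned backorders, Q* = √(2DS/H) · √((H+B)/B).
√(2DS/H) = √(2 × 34,308 × 86.9 / 15.2) = 626.327.
√((H+B)/B) = √((15.2+43.8)/43.8) = 1.1606.
Q* ≈ 726.925.

Q* ≈ 726.9 packs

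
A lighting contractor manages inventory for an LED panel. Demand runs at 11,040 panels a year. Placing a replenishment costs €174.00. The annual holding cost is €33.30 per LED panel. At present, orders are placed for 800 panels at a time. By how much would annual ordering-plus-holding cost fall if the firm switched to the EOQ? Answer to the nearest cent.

EOQ = √(2DS/H) = √(2 × 11,040 × 174 / 33.3) ≈ 339.67.
Cost at Q* = (D/Q*)S + (Q*/2)H = √(2DSH) ≈ €11,310.88.
Cost at Q = 800: (11,040/800)×174 + (800/2)×33.3 = €2,401.20 + €13,320.00 = €15,721.20.
Excess = €15,721.20 − €11,310.88 = €4,410.32.

Extra cost ≈ €4,410.32 per year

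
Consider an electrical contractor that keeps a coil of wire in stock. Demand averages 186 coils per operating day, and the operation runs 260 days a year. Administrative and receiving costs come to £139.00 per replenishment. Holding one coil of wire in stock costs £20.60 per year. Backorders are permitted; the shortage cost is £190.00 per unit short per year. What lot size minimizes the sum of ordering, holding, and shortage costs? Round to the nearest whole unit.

Q* ≈ 851 coils

Annual demand D = 186 × 260 = 48,360.
With planned backorders, Q* = √(2DS/H) · √((H+B)/B).
√(2DS/H) = √(2 × 48,360 × 139 / 20.6) = 807.852.
√((H+B)/B) = √((20.6+190)/190) = 1.0528.
Q* ≈ 850.520.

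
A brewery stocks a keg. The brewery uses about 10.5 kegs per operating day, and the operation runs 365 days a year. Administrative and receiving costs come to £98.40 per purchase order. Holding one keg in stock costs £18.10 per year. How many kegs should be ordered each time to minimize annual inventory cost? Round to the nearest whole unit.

Annual demand D = 10.5 × 365 = 3,832.5.
EOQ = √(2DS / H) = √(2 × 3,832.5 × 98.4 / 18.1).
= √(754,236 / 18.1) = √41,670.4972 ≈ 204.134.

Q* ≈ 204 kegs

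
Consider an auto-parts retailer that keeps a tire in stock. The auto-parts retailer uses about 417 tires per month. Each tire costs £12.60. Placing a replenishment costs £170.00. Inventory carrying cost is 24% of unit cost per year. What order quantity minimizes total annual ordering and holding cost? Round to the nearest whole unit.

Annual demand D = 417 × 12 = 5,004.
Holding cost H = 0.24 × £12.60 = £3.0240 per unit per year.
EOQ = √(2DS / H) = √(2 × 5,004 × 170 / 3.024).
= √(1,701,360 / 3.024) = √562,619.0476 ≈ 750.079.

Q* ≈ 750 tires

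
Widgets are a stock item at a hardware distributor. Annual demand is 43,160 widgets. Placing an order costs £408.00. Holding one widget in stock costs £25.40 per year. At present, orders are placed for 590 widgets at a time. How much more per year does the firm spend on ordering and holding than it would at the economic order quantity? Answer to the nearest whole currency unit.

EOQ = √(2DS/H) = √(2 × 43,160 × 408 / 25.4) ≈ 1177.52.
Cost at Q* = (D/Q*)S + (Q*/2)H = √(2DSH) ≈ £29,909.05.
Cost at Q = 590: (43,160/590)×408 + (590/2)×25.4 = £29,846.24 + £7,493.00 = £37,339.24.
Excess = £37,339.24 − £29,909.05 = £7,430.18.

Extra cost ≈ £7,430 per year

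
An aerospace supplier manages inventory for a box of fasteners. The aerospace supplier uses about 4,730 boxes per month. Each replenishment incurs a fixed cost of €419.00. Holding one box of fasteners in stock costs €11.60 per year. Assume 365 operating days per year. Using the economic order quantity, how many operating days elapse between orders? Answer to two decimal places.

Annual demand D = 4,730 × 12 = 56,760.
The optimal lot size = √(2DS/H) = √(2 × 56,760 × 419 / 11.6) ≈ 2024.95.
Cycle time = Q*/D × 365 = 2024.95 / 56,760 × 365 ≈ 13.022 days.

T ≈ 13.02 days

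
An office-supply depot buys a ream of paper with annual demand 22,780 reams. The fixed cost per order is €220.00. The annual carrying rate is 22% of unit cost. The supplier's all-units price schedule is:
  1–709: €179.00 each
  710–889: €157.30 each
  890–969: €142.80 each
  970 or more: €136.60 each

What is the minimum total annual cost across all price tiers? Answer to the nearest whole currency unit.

TC* ≈ €3,131,490

Holding cost per unit per year at price C is H = 0.22·C.
Evaluate total cost at each tier's feasible EOQ or, if the EOQ is below the tier, at the tier's minimum quantity.
EOQ at €179.00 = 504.5 (feasible in tier 1): TC = 22,780×€179.00 + (22,780/504.5)×220 + (504.5/2)×0.22×€179.00 = €4,097,487.40.
EOQ at €157.30 = 538.2 < 710, so use break Q=710: TC = 22,780×€157.30 + (22,780/710.0)×220 + (710.0/2)×0.22×€157.30 = €3,602,637.72.
EOQ at €142.80 = 564.8 < 890, so use break Q=890: TC = 22,780×€142.80 + (22,780/890.0)×220 + (890.0/2)×0.22×€142.80 = €3,272,595.13.
EOQ at €136.60 = 577.5 < 970, so use break Q=970: TC = 22,780×€136.60 + (22,780/970.0)×220 + (970.0/2)×0.22×€136.60 = €3,131,489.82.
Lowest total cost among the candidates is at Q = 970.0.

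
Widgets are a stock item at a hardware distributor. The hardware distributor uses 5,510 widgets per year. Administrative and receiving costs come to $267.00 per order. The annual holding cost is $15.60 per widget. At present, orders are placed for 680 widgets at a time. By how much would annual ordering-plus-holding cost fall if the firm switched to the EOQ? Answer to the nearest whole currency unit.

Extra cost ≈ $692 per year

EOQ = √(2DS/H) = √(2 × 5,510 × 267 / 15.6) ≈ 434.29.
Cost at Q* = (D/Q*)S + (Q*/2)H = √(2DSH) ≈ $6,774.99.
Cost at Q = 680: (5,510/680)×267 + (680/2)×15.6 = $2,163.49 + $5,304.00 = $7,467.49.
Excess = $7,467.49 − $6,774.99 = $692.49.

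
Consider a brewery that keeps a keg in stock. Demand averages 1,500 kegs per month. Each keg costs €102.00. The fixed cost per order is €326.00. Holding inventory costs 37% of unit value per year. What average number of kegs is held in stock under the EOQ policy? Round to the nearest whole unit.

Average inventory ≈ 279 kegs

Annual demand D = 1,500 × 12 = 18,000.
Holding cost H = 0.37 × €102.00 = €37.7400 per unit per year.
Q* = √(2DS/H) = √(2 × 18,000 × 326 / 37.74) ≈ 557.65.
Average inventory = Q*/2 ≈ 557.65 / 2 = 278.823.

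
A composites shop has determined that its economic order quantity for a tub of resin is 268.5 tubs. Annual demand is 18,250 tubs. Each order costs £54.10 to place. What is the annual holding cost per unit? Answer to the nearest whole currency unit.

H ≈ £27

The basic EOQ model gives Q* = √(2DS/H); rearrange for the unknown.
From Q* = √(2DS/H): H = 2DS / Q*² = 2 × 18,250 × 54.1 / 268.5² = 27.3906.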